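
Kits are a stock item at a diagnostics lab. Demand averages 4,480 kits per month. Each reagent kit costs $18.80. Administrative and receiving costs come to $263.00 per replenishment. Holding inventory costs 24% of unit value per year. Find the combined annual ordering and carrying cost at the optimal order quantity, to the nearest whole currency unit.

Annual demand D = 4,480 × 12 = 53,760.
Holding cost H = 0.24 × $18.80 = $4.5120 per unit per year.
Q* = √(2DS/H) = √(2 × 53,760 × 263 / 4.512) ≈ 2503.44.
At Q*, ordering cost (D/Q*)S equals holding cost (Q*/2)H, each = √(DSH/2).
Minimum total = √(2DSH) = √(2 × 53,760 × 263 × 4.512) ≈ 11295.541.

TC* ≈ $11,296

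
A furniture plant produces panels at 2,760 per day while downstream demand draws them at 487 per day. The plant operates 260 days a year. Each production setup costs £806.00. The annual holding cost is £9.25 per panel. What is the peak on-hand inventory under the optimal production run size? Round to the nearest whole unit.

I_max ≈ 4,263 panels

Annual demand D = 487 × 260 = 126,620.
Production build-up factor (1 − d/p) = 1 − 487/2,760 = 0.8236.
Q* = √(2DS / (H(1 − d/p))) = √(2 × 126,620 × 806 / (9.25 × 0.8236)).
= √(204,111,440 / 7.6178) ≈ 5176.278.
Maximum inventory = Q*(1 − d/p) = 5176.278 × 0.8236 ≈ 4262.928.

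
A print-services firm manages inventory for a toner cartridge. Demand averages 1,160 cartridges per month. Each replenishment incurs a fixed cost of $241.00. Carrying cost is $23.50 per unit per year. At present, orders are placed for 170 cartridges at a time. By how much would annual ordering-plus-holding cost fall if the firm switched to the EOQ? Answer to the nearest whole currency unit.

Annual demand D = 1,160 × 12 = 13,920.
EOQ = √(2DS/H) = √(2 × 13,920 × 241 / 23.5) ≈ 534.33.
Cost at Q* = (D/Q*)S + (Q*/2)H = √(2DSH) ≈ $12,556.74.
Cost at Q = 170: (13,920/170)×241 + (170/2)×23.5 = $19,733.65 + $1,997.50 = $21,731.15.
Excess = $21,731.15 − $12,556.74 = $9,174.40.

Extra cost ≈ $9,174 per year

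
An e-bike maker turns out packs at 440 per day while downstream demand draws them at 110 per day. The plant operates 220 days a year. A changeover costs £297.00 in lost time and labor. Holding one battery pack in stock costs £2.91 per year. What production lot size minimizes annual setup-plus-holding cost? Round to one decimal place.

Annual demand D = 110 × 220 = 24,200.
Production build-up factor (1 − d/p) = 1 − 110/440 = 0.7500.
Q* = √(2DS / (H(1 − d/p))) = √(2 × 24,200 × 297 / (2.91 × 0.7500)).
= √(14,374,800 / 2.1825) ≈ 2566.397.

Q* ≈ 2,566.4 packs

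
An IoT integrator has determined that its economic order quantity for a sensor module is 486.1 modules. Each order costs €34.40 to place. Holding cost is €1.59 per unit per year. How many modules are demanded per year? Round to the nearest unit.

D ≈ 5,461 modules per year

Invert the EOQ relation Q*² = 2DS/H.
From Q* = √(2DS/H): D = Q*²H / (2S) = 486.1² × 1.59 / (2 × 34.4) = 5460.846.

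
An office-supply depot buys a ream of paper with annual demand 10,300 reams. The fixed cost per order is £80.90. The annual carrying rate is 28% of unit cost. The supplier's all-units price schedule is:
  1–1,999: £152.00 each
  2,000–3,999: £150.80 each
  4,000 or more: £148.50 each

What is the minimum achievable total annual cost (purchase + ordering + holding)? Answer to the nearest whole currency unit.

TC* ≈ £1,574,022

Holding cost per unit per year at price C is H = 0.28·C.
For each price level, check whether its EOQ is feasible; otherwise the best quantity at that price is the breakpoint.
EOQ at £152.00 = 197.9 (feasible in tier 1): TC = 10,300×£152.00 + (10,300/197.9)×80.9 + (197.9/2)×0.28×£152.00 = £1,574,021.87.
EOQ at £150.80 = 198.7 < 2000, so use break Q=2000: TC = 10,300×£150.80 + (10,300/2000.0)×80.9 + (2000.0/2)×0.28×£150.80 = £1,595,880.64.
EOQ at £148.50 = 200.2 < 4000, so use break Q=4000: TC = 10,300×£148.50 + (10,300/4000.0)×80.9 + (4000.0/2)×0.28×£148.50 = £1,612,918.32.
Lowest total cost among the candidates is at Q = 197.9.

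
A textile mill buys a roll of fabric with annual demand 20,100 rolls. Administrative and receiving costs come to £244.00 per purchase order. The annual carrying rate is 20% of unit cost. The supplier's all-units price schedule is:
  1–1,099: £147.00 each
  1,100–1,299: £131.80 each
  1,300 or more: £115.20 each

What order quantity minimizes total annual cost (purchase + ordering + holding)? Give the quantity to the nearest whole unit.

Holding cost per unit per year at price C is H = 0.20·C.
Evaluate total cost at each tier's feasible EOQ or, if the EOQ is below the tier, at the tier's minimum quantity.
EOQ at £147.00 = 577.6 (feasible in tier 1): TC = 20,100×£147.00 + (20,100/577.6)×244 + (577.6/2)×0.20×£147.00 = £2,971,681.72.
EOQ at £131.80 = 610.0 < 1100, so use break Q=1100: TC = 20,100×£131.80 + (20,100/1100.0)×244 + (1100.0/2)×0.20×£131.80 = £2,668,136.55.
EOQ at £115.20 = 652.5 < 1300, so use break Q=1300: TC = 20,100×£115.20 + (20,100/1300.0)×244 + (1300.0/2)×0.20×£115.20 = £2,334,268.62.
Lowest total cost is £2,334,268.62 at Q = 1300.0.

Q* ≈ 1,300 rolls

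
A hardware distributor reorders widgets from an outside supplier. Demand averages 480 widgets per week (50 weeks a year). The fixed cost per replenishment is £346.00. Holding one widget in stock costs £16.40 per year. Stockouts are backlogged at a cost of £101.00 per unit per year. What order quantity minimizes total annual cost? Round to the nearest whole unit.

Annual demand D = 480 × 50 = 24,000.
With planned backorders, Q* = √(2DS/H) · √((H+B)/B).
√(2DS/H) = √(2 × 24,000 × 346 / 16.4) = 1006.321.
√((H+B)/B) = √((16.4+101)/101) = 1.0781.
Q* ≈ 1084.951.

Q* ≈ 1,085 widgets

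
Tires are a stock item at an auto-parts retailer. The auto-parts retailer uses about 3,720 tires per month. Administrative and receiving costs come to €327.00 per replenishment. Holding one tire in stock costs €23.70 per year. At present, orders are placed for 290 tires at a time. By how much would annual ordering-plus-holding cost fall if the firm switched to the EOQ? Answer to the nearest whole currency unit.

Annual demand D = 3,720 × 12 = 44,640.
EOQ = √(2DS/H) = √(2 × 44,640 × 327 / 23.7) ≈ 1109.88.
Cost at Q* = (D/Q*)S + (Q*/2)H = √(2DSH) ≈ €26,304.20.
Cost at Q = 290: (44,640/290)×327 + (290/2)×23.7 = €50,335.45 + €3,436.50 = €53,771.95.
Excess = €53,771.95 − €26,304.20 = €27,467.75.

Extra cost ≈ €27,468 per year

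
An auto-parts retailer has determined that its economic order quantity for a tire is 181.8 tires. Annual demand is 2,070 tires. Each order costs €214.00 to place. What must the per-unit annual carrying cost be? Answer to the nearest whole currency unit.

H ≈ €27

Invert the EOQ relation Q*² = 2DS/H.
From Q* = √(2DS/H): H = 2DS / Q*² = 2 × 2,070 × 214 / 181.8² = 26.8057.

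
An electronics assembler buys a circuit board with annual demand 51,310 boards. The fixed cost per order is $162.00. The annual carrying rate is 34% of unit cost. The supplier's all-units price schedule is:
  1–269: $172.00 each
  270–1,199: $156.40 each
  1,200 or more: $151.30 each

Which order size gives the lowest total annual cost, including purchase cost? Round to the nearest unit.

Holding cost per unit per year at price C is H = 0.34·C.
Candidates are each tier's EOQ (if it falls in that tier) and each price-break quantity.
Tier 1 ($172.00): EOQ = 533.2 exceeds tier's upper bound 269, so this tier is dominated.
EOQ at $156.40 = 559.1 (feasible in tier 2): TC = 51,310×$156.40 + (51,310/559.1)×162 + (559.1/2)×0.34×$156.40 = $8,054,616.49.
EOQ at $151.30 = 568.5 < 1200, so use break Q=1200: TC = 51,310×$151.30 + (51,310/1200.0)×162 + (1200.0/2)×0.34×$151.30 = $7,800,995.05.
Lowest total cost is $7,800,995.05 at Q = 1200.0.

Q* ≈ 1,200 boards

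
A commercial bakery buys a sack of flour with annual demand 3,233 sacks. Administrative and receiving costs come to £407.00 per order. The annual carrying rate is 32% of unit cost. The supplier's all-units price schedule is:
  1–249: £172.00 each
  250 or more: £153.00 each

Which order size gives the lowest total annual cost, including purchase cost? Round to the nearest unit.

Q* ≈ 250 sacks

Holding cost per unit per year at price C is H = 0.32·C.
Candidates are each tier's EOQ (if it falls in that tier) and each price-break quantity.
EOQ at £172.00 = 218.7 (feasible in tier 1): TC = 3,233×£172.00 + (3,233/218.7)×407 + (218.7/2)×0.32×£172.00 = £568,111.23.
EOQ at £153.00 = 231.8 < 250, so use break Q=250: TC = 3,233×£153.00 + (3,233/250.0)×407 + (250.0/2)×0.32×£153.00 = £506,032.32.
Lowest total cost is £506,032.32 at Q = 250.0.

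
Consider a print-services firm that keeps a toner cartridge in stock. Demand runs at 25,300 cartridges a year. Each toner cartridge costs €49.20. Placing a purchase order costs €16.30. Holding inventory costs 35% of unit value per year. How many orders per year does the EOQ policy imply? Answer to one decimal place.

N ≈ 115.6 orders per year

Holding cost H = 0.35 × €49.20 = €17.2200 per unit per year.
Q* = √(2DS/H) = √(2 × 25,300 × 16.3 / 17.22) ≈ 218.85.
Orders per year = D / Q* = 25,300 / 218.85 ≈ 115.603.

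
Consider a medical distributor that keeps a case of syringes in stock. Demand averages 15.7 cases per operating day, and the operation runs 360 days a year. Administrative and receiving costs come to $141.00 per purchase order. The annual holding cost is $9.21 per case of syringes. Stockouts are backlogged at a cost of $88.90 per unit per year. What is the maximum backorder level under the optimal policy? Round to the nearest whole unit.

Annual demand D = 15.7 × 360 = 5,652.
With planned backorders, Q* = √(2DS/H) · √((H+B)/B).
√(2DS/H) = √(2 × 5,652 × 141 / 9.21) = 416.002.
√((H+B)/B) = √((9.21+88.9)/88.9) = 1.0505.
Q* ≈ 437.020.
S* = Q* · H/(H+B) = 437.020 × 9.21/98.11 ≈ 41.025.

S* ≈ 41 cases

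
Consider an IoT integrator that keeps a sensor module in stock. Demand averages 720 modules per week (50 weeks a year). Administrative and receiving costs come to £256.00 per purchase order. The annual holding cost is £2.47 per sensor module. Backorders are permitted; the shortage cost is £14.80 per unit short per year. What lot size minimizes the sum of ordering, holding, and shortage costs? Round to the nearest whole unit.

Q* ≈ 2,951 modules

Annual demand D = 720 × 50 = 36,000.
With planned backorders, Q* = √(2DS/H) · √((H+B)/B).
√(2DS/H) = √(2 × 36,000 × 256 / 2.47) = 2731.730.
√((H+B)/B) = √((2.47+14.8)/14.8) = 1.0802.
Q* ≈ 2950.890.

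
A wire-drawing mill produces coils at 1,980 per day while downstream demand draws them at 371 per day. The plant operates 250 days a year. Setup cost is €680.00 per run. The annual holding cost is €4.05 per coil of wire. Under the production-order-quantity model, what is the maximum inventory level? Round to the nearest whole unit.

Annual demand D = 371 × 250 = 92,750.
Production build-up factor (1 − d/p) = 1 − 371/1,980 = 0.8126.
Q* = √(2DS / (H(1 − d/p))) = √(2 × 92,750 × 680 / (4.05 × 0.8126)).
= √(126,140,000 / 3.2911) ≈ 6190.896.
Maximum inventory = Q*(1 − d/p) = 6190.896 × 0.8126 ≈ 5030.884.

I_max ≈ 5,031 coils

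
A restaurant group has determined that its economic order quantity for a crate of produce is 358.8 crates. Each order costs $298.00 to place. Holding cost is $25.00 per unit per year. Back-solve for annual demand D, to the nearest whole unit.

Squaring Q* = √(2DS/H) gives Q*² = 2DS/H.
From Q* = √(2DS/H): D = Q*²H / (2S) = 358.8² × 25 / (2 × 298) = 5400.060.

D ≈ 5,400 crates per year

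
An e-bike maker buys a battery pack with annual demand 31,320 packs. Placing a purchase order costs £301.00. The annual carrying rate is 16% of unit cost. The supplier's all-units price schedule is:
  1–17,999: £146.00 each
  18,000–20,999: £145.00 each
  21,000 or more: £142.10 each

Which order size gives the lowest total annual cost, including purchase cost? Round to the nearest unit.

Q* ≈ 898 packs

Holding cost per unit per year at price C is H = 0.16·C.
Candidates are each tier's EOQ (if it falls in that tier) and each price-break quantity.
EOQ at £146.00 = 898.4 (feasible in tier 1): TC = 31,320×£146.00 + (31,320/898.4)×301 + (898.4/2)×0.16×£146.00 = £4,593,706.77.
EOQ at £145.00 = 901.5 < 18000, so use break Q=18000: TC = 31,320×£145.00 + (31,320/18000.0)×301 + (18000.0/2)×0.16×£145.00 = £4,750,723.74.
EOQ at £142.10 = 910.7 < 21000, so use break Q=21000: TC = 31,320×£142.10 + (31,320/21000.0)×301 + (21000.0/2)×0.16×£142.10 = £4,689,748.92.
Lowest total cost is £4,593,706.77 at Q = 898.4.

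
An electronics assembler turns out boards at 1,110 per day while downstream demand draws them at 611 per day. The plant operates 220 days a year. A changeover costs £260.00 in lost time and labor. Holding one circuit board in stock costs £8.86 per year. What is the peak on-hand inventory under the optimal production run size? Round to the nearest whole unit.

I_max ≈ 1,883 boards

Annual demand D = 611 × 220 = 134,420.
Production build-up factor (1 − d/p) = 1 − 611/1,110 = 0.4495.
Q* = √(2DS / (H(1 − d/p))) = √(2 × 134,420 × 260 / (8.86 × 0.4495)).
= √(69,898,400 / 3.983) ≈ 4189.170.
Maximum inventory = Q*(1 − d/p) = 4189.170 × 0.4495 ≈ 1883.239.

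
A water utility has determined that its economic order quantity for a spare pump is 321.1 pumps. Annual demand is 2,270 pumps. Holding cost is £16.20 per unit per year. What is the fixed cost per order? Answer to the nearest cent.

The basic EOQ model gives Q* = √(2DS/H); rearrange for the unknown.
From Q* = √(2DS/H): S = Q*²H / (2D) = 321.1² × 16.2 / (2 × 2,270) = 367.9085.

S ≈ £367.91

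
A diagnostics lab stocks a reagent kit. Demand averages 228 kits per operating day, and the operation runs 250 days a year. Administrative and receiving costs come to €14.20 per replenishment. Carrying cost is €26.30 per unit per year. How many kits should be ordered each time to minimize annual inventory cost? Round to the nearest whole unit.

Q* ≈ 248 kits

Annual demand D = 228 × 250 = 57,000.
EOQ = √(2DS / H) = √(2 × 57,000 × 14.2 / 26.3).
= √(1,618,800 / 26.3) = √61,551.3308 ≈ 248.095.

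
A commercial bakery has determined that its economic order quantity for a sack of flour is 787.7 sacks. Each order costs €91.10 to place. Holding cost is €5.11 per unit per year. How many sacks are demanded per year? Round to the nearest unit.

The basic EOQ model gives Q* = √(2DS/H); rearrange for the unknown.
From Q* = √(2DS/H): D = Q*²H / (2S) = 787.7² × 5.11 / (2 × 91.1) = 17401.802.

D ≈ 17,402 sacks per year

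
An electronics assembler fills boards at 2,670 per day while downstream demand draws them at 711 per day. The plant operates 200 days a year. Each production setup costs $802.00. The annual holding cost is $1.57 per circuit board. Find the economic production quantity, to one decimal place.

Annual demand D = 711 × 200 = 142,200.
Production build-up factor (1 − d/p) = 1 − 711/2,670 = 0.7337.
Q* = √(2DS / (H(1 − d/p))) = √(2 × 142,200 × 802 / (1.57 × 0.7337)).
= √(228,088,800 / 1.1519) ≈ 14071.506.

Q* ≈ 14,071.5 boards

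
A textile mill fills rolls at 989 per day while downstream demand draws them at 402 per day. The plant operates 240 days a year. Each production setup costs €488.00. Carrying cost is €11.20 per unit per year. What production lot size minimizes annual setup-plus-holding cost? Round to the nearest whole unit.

Q* ≈ 3,764 rolls

Annual demand D = 402 × 240 = 96,480.
Production build-up factor (1 − d/p) = 1 − 402/989 = 0.5935.
Q* = √(2DS / (H(1 − d/p))) = √(2 × 96,480 × 488 / (11.2 × 0.5935)).
= √(94,164,480 / 6.6475) ≈ 3763.688.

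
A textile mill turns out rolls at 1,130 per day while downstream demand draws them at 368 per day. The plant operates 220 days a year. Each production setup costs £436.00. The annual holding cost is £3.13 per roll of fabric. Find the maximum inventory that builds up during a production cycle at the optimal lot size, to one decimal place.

Annual demand D = 368 × 220 = 80,960.
Production build-up factor (1 − d/p) = 1 − 368/1,130 = 0.6743.
Q* = √(2DS / (H(1 − d/p))) = √(2 × 80,960 × 436 / (3.13 × 0.6743)).
= √(70,597,120 / 2.1107) ≈ 5783.398.
Maximum inventory = Q*(1 − d/p) = 5783.398 × 0.6743 ≈ 3899.955.

I_max ≈ 3,900.0 rolls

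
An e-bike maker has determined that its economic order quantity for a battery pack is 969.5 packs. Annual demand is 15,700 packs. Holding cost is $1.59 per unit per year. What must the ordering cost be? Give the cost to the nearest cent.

Squaring Q* = √(2DS/H) gives Q*² = 2DS/H.
From Q* = √(2DS/H): S = Q*²H / (2D) = 969.5² × 1.59 / (2 × 15,700) = 47.5952.

S ≈ $47.60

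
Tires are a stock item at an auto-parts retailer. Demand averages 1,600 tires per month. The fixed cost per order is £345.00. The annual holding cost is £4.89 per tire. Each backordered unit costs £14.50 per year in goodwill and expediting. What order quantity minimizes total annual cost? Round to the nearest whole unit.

Annual demand D = 1,600 × 12 = 19,200.
With planned backorders, Q* = √(2DS/H) · √((H+B)/B).
√(2DS/H) = √(2 × 19,200 × 345 / 4.89) = 1645.966.
√((H+B)/B) = √((4.89+14.5)/14.5) = 1.1564.
Q* ≈ 1903.381.

Q* ≈ 1,903 tires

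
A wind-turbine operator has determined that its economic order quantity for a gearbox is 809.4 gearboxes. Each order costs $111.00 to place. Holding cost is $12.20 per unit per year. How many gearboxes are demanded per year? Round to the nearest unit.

D ≈ 36,003 gearboxes per year

Invert the EOQ relation Q*² = 2DS/H.
From Q* = √(2DS/H): D = Q*²H / (2S) = 809.4² × 12.2 / (2 × 111) = 36002.550.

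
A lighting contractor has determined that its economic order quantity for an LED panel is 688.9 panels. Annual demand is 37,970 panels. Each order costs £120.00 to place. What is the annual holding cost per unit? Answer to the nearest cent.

H ≈ £19.20

Invert the EOQ relation Q*² = 2DS/H.
From Q* = √(2DS/H): H = 2DS / Q*² = 2 × 37,970 × 120 / 688.9² = 19.2017.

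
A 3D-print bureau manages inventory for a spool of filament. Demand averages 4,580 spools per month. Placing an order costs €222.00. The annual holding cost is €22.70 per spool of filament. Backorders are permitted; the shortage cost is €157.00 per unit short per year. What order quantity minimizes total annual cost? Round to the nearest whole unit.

Annual demand D = 4,580 × 12 = 54,960.
With planned backorders, Q* = √(2DS/H) · √((H+B)/B).
√(2DS/H) = √(2 × 54,960 × 222 / 22.7) = 1036.817.
√((H+B)/B) = √((22.7+157)/157) = 1.0699.
Q* ≈ 1109.242.

Q* ≈ 1,109 spools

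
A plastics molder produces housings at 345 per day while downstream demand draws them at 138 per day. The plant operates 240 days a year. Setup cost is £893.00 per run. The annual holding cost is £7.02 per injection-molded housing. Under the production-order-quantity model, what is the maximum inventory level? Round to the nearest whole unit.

I_max ≈ 2,249 housings

Annual demand D = 138 × 240 = 33,120.
Production build-up factor (1 − d/p) = 1 − 138/345 = 0.6000.
Q* = √(2DS / (H(1 − d/p))) = √(2 × 33,120 × 893 / (7.02 × 0.6000)).
= √(59,152,320 / 4.212) ≈ 3747.501.
Maximum inventory = Q*(1 − d/p) = 3747.501 × 0.6000 ≈ 2248.500.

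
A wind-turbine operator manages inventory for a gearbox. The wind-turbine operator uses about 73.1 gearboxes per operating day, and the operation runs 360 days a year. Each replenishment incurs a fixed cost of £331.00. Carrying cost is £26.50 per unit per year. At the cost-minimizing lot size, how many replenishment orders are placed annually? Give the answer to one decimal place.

Annual demand D = 73.1 × 360 = 26,316.
Q* = √(2DS/H) = √(2 × 26,316 × 331 / 26.5) ≈ 810.80.
Orders per year = D / Q* = 26,316 / 810.80 ≈ 32.457.

N ≈ 32.5 orders per year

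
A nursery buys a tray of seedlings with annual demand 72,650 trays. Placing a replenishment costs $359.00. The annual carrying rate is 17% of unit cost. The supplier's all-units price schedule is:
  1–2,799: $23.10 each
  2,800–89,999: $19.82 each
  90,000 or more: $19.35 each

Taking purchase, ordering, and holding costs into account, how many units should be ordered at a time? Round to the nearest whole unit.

Q* ≈ 3,935 trays

Holding cost per unit per year at price C is H = 0.17·C.
Candidates are each tier's EOQ (if it falls in that tier) and each price-break quantity.
Tier 1 ($23.10): EOQ = 3644.6 exceeds tier's upper bound 2799, so this tier is dominated.
EOQ at $19.82 = 3934.6 (feasible in tier 2): TC = 72,650×$19.82 + (72,650/3934.6)×359 + (3934.6/2)×0.17×$19.82 = $1,453,180.34.
EOQ at $19.35 = 3982.1 < 90000, so use break Q=90000: TC = 72,650×$19.35 + (72,650/90000.0)×359 + (90000.0/2)×0.17×$19.35 = $1,554,094.79.
Lowest total cost is $1,453,180.34 at Q = 3934.6.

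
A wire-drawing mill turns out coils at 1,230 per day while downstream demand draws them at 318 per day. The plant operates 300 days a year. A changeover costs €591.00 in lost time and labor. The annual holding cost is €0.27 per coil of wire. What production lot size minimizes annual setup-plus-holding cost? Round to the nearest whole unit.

Annual demand D = 318 × 300 = 95,400.
Production build-up factor (1 − d/p) = 1 − 318/1,230 = 0.7415.
Q* = √(2DS / (H(1 − d/p))) = √(2 × 95,400 × 591 / (0.27 × 0.7415)).
= √(112,762,800 / 0.2002) ≈ 23733.193.

Q* ≈ 23,733 coils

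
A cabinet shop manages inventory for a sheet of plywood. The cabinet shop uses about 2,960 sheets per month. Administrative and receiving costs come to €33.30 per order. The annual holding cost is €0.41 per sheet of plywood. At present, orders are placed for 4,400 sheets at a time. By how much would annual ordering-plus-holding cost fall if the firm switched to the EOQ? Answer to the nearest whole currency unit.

Extra cost ≈ €186 per year

Annual demand D = 2,960 × 12 = 35,520.
EOQ = √(2DS/H) = √(2 × 35,520 × 33.3 / 0.41) ≈ 2402.05.
Cost at Q* = (D/Q*)S + (Q*/2)H = √(2DSH) ≈ €984.84.
Cost at Q = 4,400: (35,520/4,400)×33.3 + (4,400/2)×0.41 = €268.82 + €902.00 = €1,170.82.
Excess = €1,170.82 − €984.84 = €185.98.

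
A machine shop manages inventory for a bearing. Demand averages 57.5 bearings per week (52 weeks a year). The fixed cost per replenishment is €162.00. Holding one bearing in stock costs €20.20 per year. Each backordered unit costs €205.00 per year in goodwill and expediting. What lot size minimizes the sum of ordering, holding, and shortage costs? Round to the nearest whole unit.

Q* ≈ 230 bearings

Annual demand D = 57.5 × 52 = 2,990.
With planned backorders, Q* = √(2DS/H) · √((H+B)/B).
√(2DS/H) = √(2 × 2,990 × 162 / 20.2) = 218.994.
√((H+B)/B) = √((20.2+205)/205) = 1.0481.
Q* ≈ 229.530.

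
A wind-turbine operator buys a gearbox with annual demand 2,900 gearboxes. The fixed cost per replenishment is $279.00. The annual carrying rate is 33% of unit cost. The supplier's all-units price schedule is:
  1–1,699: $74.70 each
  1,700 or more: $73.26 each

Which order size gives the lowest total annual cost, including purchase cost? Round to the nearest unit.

Q* ≈ 256 gearboxes

Holding cost per unit per year at price C is H = 0.33·C.
Candidates are each tier's EOQ (if it falls in that tier) and each price-break quantity.
EOQ at $74.70 = 256.2 (feasible in tier 1): TC = 2,900×$74.70 + (2,900/256.2)×279 + (256.2/2)×0.33×$74.70 = $222,945.87.
EOQ at $73.26 = 258.7 < 1700, so use break Q=1700: TC = 2,900×$73.26 + (2,900/1700.0)×279 + (1700.0/2)×0.33×$73.26 = $233,479.37.
Lowest total cost is $222,945.87 at Q = 256.2.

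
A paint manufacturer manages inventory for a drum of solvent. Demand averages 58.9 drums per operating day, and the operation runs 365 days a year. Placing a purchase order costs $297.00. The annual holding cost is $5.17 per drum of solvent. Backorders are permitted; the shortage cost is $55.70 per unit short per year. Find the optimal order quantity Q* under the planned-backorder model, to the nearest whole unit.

Annual demand D = 58.9 × 365 = 21,498.5.
With planned backorders, Q* = √(2DS/H) · √((H+B)/B).
√(2DS/H) = √(2 × 21,498.5 × 297 / 5.17) = 1571.636.
√((H+B)/B) = √((5.17+55.7)/55.7) = 1.0454.
Q* ≈ 1642.957.

Q* ≈ 1,643 drums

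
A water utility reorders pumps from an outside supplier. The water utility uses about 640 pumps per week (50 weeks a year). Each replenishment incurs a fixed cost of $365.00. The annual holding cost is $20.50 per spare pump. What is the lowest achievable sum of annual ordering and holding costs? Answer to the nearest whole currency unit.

TC* ≈ $21,883

Annual demand D = 640 × 50 = 32,000.
EOQ = √(2DS/H) = √(2 × 32,000 × 365 / 20.5) ≈ 1067.48.
At the optimum the two cost components are equal, so total cost = 2·(Q*/2)H = Q*·H.
Minimum total = √(2DSH) = √(2 × 32,000 × 365 × 20.5) ≈ 21883.327.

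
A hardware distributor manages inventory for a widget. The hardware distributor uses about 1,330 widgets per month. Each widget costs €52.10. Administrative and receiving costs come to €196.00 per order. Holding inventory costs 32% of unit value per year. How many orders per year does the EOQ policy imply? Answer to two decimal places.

N ≈ 26.05 orders per year

Annual demand D = 1,330 × 12 = 15,960.
Holding cost H = 0.32 × €52.10 = €16.6720 per unit per year.
The optimal lot size = √(2DS/H) = √(2 × 15,960 × 196 / 16.672) ≈ 612.58.
Orders per year = D / Q* = 15,960 / 612.58 ≈ 26.054.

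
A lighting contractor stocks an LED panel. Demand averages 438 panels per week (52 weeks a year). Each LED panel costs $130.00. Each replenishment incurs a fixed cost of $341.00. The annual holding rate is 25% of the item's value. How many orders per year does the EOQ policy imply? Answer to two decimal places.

Annual demand D = 438 × 52 = 22,776.
Holding cost H = 0.25 × $130.00 = $32.5000 per unit per year.
The optimal lot size = √(2DS/H) = √(2 × 22,776 × 341 / 32.5) ≈ 691.34.
Orders per year = D / Q* = 22,776 / 691.34 ≈ 32.945.

N ≈ 32.94 orders per year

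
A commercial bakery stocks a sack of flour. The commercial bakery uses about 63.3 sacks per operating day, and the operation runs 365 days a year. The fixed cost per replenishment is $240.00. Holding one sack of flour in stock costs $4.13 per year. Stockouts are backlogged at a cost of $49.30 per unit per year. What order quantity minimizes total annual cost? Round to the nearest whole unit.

Q* ≈ 1,706 sacks

Annual demand D = 63.3 × 365 = 23,104.5.
With planned backorders, Q* = √(2DS/H) · √((H+B)/B).
√(2DS/H) = √(2 × 23,104.5 × 240 / 4.13) = 1638.679.
√((H+B)/B) = √((4.13+49.3)/49.3) = 1.0410.
Q* ≈ 1705.937.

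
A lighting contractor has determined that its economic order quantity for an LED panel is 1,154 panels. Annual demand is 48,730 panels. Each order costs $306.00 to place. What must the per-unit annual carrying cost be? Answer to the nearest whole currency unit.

H ≈ $22

Squaring Q* = √(2DS/H) gives Q*² = 2DS/H.
From Q* = √(2DS/H): H = 2DS / Q*² = 2 × 48,730 × 306 / 1,154² = 22.3942.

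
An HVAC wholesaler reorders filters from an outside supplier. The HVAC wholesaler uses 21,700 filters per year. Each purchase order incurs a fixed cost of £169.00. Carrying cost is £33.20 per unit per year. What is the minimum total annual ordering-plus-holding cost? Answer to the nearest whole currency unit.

The optimal lot size = √(2DS/H) = √(2 × 21,700 × 169 / 33.2) ≈ 470.02.
At Q*, ordering cost (D/Q*)S equals holding cost (Q*/2)H, each = √(DSH/2).
Minimum total = √(2DSH) = √(2 × 21,700 × 169 × 33.2) ≈ 15604.766.

TC* ≈ £15,605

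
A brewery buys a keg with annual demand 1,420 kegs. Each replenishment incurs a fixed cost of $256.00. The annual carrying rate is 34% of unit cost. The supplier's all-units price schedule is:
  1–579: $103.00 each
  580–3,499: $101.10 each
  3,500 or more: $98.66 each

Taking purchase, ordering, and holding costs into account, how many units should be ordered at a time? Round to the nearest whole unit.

Q* ≈ 144 kegs

Holding cost per unit per year at price C is H = 0.34·C.
For each price level, check whether its EOQ is feasible; otherwise the best quantity at that price is the breakpoint.
EOQ at $103.00 = 144.1 (feasible in tier 1): TC = 1,420×$103.00 + (1,420/144.1)×256 + (144.1/2)×0.34×$103.00 = $151,305.88.
EOQ at $101.10 = 145.4 < 580, so use break Q=580: TC = 1,420×$101.10 + (1,420/580.0)×256 + (580.0/2)×0.34×$101.10 = $154,157.22.
EOQ at $98.66 = 147.2 < 3500, so use break Q=3500: TC = 1,420×$98.66 + (1,420/3500.0)×256 + (3500.0/2)×0.34×$98.66 = $198,903.76.
Lowest total cost is $151,305.88 at Q = 144.1.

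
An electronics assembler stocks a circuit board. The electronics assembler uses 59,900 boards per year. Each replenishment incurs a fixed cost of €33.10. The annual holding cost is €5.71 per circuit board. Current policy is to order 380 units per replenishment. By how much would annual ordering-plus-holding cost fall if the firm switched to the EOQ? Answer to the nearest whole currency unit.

EOQ = √(2DS/H) = √(2 × 59,900 × 33.1 / 5.71) ≈ 833.34.
Cost at Q* = (D/Q*)S + (Q*/2)H = √(2DSH) ≈ €4,758.39.
Cost at Q = 380: (59,900/380)×33.1 + (380/2)×5.71 = €5,217.61 + €1,084.90 = €6,302.51.
Excess = €6,302.51 − €4,758.39 = €1,544.11.

Extra cost ≈ €1,544 per year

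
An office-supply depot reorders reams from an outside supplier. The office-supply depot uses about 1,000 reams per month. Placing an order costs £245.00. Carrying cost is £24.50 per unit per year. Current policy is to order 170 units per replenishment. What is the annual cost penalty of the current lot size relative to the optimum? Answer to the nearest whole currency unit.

Extra cost ≈ £7,374 per year

Annual demand D = 1,000 × 12 = 12,000.
EOQ = √(2DS/H) = √(2 × 12,000 × 245 / 24.5) ≈ 489.90.
Cost at Q* = (D/Q*)S + (Q*/2)H = √(2DSH) ≈ £12,002.50.
Cost at Q = 170: (12,000/170)×245 + (170/2)×24.5 = £17,294.12 + £2,082.50 = £19,376.62.
Excess = £19,376.62 − £12,002.50 = £7,374.12.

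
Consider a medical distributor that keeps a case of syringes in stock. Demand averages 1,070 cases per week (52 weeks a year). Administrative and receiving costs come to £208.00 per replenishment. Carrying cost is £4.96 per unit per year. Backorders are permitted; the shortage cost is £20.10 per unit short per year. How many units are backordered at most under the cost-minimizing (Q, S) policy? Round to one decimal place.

Annual demand D = 1,070 × 52 = 55,640.
With planned backorders, Q* = √(2DS/H) · √((H+B)/B).
√(2DS/H) = √(2 × 55,640 × 208 / 4.96) = 2160.227.
√((H+B)/B) = √((4.96+20.1)/20.1) = 1.1166.
Q* ≈ 2412.081.
S* = Q* · H/(H+B) = 2412.081 × 4.96/25.06 ≈ 477.411.

S* ≈ 477.4 cases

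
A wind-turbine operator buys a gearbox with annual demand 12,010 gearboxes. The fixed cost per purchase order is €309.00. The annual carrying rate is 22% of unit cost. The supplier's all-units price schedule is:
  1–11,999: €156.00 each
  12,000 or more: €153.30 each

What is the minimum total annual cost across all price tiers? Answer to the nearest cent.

TC* ≈ €1,889,520.24

Holding cost per unit per year at price C is H = 0.22·C.
Evaluate total cost at each tier's feasible EOQ or, if the EOQ is below the tier, at the tier's minimum quantity.
EOQ at €156.00 = 465.0 (feasible in tier 1): TC = 12,010×€156.00 + (12,010/465.0)×309 + (465.0/2)×0.22×€156.00 = €1,889,520.24.
EOQ at €153.30 = 469.1 < 12000, so use break Q=12000: TC = 12,010×€153.30 + (12,010/12000.0)×309 + (12000.0/2)×0.22×€153.30 = €2,043,798.26.
Lowest total cost among the candidates is at Q = 465.0.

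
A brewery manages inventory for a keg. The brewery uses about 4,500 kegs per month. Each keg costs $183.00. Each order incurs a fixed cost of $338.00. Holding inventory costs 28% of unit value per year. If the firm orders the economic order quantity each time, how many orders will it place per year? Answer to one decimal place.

Annual demand D = 4,500 × 12 = 54,000.
Holding cost H = 0.28 × $183.00 = $51.2400 per unit per year.
The optimal lot size = √(2DS/H) = √(2 × 54,000 × 338 / 51.24) ≈ 844.05.
Orders per year = D / Q* = 54,000 / 844.05 ≈ 63.978.

N ≈ 64.0 orders per year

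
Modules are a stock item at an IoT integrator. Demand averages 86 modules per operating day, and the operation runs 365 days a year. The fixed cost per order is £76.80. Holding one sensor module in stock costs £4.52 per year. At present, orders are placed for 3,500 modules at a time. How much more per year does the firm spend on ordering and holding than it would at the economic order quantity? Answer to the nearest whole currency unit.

Extra cost ≈ £3,930 per year

Annual demand D = 86 × 365 = 31,390.
EOQ = √(2DS/H) = √(2 × 31,390 × 76.8 / 4.52) ≈ 1032.81.
Cost at Q* = (D/Q*)S + (Q*/2)H = √(2DSH) ≈ £4,668.32.
Cost at Q = 3,500: (31,390/3,500)×76.8 + (3,500/2)×4.52 = £688.79 + £7,910.00 = £8,598.79.
Excess = £8,598.79 − £4,668.32 = £3,930.47.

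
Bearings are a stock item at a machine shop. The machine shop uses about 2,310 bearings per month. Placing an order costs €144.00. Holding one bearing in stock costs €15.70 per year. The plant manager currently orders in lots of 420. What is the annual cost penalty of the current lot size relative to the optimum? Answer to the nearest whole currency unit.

Annual demand D = 2,310 × 12 = 27,720.
EOQ = √(2DS/H) = √(2 × 27,720 × 144 / 15.7) ≈ 713.09.
Cost at Q* = (D/Q*)S + (Q*/2)H = √(2DSH) ≈ €11,195.48.
Cost at Q = 420: (27,720/420)×144 + (420/2)×15.7 = €9,504.00 + €3,297.00 = €12,801.00.
Excess = €12,801.00 − €11,195.48 = €1,605.52.

Extra cost ≈ €1,606 per year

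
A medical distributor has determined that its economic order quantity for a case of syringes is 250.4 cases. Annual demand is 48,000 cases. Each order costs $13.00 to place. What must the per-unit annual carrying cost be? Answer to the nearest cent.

H ≈ $19.90

The basic EOQ model gives Q* = √(2DS/H); rearrange for the unknown.
From Q* = √(2DS/H): H = 2DS / Q*² = 2 × 48,000 × 13 / 250.4² = 19.9043.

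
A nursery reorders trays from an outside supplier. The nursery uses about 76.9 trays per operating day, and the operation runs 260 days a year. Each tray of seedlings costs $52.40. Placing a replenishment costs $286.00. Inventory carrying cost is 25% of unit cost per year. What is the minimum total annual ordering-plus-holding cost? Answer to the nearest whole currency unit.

TC* ≈ $12,240

Annual demand D = 76.9 × 260 = 19,994.
Holding cost H = 0.25 × $52.40 = $13.1000 per unit per year.
The optimal lot size = √(2DS/H) = √(2 × 19,994 × 286 / 13.1) ≈ 934.36.
At Q*, ordering cost (D/Q*)S equals holding cost (Q*/2)H, each = √(DSH/2).
Minimum total = √(2DSH) = √(2 × 19,994 × 286 × 13.1) ≈ 12240.059.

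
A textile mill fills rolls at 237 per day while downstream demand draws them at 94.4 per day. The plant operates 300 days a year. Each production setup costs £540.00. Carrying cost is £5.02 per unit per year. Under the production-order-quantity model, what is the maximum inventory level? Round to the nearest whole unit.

Annual demand D = 94.4 × 300 = 28,320.
Production build-up factor (1 − d/p) = 1 − 94.4/237 = 0.6017.
Q* = √(2DS / (H(1 − d/p))) = √(2 × 28,320 × 540 / (5.02 × 0.6017)).
= √(30,585,600 / 3.0205) ≈ 3182.153.
Maximum inventory = Q*(1 − d/p) = 3182.153 × 0.6017 ≈ 1914.663.

I_max ≈ 1,915 rolls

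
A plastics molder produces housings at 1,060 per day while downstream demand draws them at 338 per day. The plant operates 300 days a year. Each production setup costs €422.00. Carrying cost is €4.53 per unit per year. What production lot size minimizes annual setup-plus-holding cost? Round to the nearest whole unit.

Annual demand D = 338 × 300 = 101,400.
Production build-up factor (1 − d/p) = 1 − 338/1,060 = 0.6811.
Q* = √(2DS / (H(1 − d/p))) = √(2 × 101,400 × 422 / (4.53 × 0.6811)).
= √(85,581,600 / 3.0855) ≈ 5266.541.

Q* ≈ 5,267 housings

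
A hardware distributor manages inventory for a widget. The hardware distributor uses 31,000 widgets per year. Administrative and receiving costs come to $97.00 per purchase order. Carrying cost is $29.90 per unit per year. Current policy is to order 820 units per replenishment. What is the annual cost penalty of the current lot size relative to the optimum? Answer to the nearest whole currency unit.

EOQ = √(2DS/H) = √(2 × 31,000 × 97 / 29.9) ≈ 448.48.
Cost at Q* = (D/Q*)S + (Q*/2)H = √(2DSH) ≈ $13,409.65.
Cost at Q = 820: (31,000/820)×97 + (820/2)×29.9 = $3,667.07 + $12,259.00 = $15,926.07.
Excess = $15,926.07 − $13,409.65 = $2,516.43.

Extra cost ≈ $2,516 per year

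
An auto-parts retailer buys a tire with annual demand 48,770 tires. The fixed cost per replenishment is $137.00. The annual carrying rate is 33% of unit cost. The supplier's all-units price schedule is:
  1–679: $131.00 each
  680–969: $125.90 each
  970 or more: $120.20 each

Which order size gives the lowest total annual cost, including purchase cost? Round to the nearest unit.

Q* ≈ 970 tires

Holding cost per unit per year at price C is H = 0.33·C.
For each price level, check whether its EOQ is feasible; otherwise the best quantity at that price is the breakpoint.
EOQ at $131.00 = 556.0 (feasible in tier 1): TC = 48,770×$131.00 + (48,770/556.0)×137 + (556.0/2)×0.33×$131.00 = $6,412,905.01.
EOQ at $125.90 = 567.1 < 680, so use break Q=680: TC = 48,770×$125.90 + (48,770/680.0)×137 + (680.0/2)×0.33×$125.90 = $6,164,094.70.
EOQ at $120.20 = 580.4 < 970, so use break Q=970: TC = 48,770×$120.20 + (48,770/970.0)×137 + (970.0/2)×0.33×$120.20 = $5,888,280.14.
Lowest total cost is $5,888,280.14 at Q = 970.0.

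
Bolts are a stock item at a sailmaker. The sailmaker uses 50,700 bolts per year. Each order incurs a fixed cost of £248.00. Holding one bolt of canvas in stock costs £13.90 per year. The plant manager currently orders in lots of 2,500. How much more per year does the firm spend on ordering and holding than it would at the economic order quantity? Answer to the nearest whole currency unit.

Extra cost ≈ £3,708 per year

EOQ = √(2DS/H) = √(2 × 50,700 × 248 / 13.9) ≈ 1345.05.
Cost at Q* = (D/Q*)S + (Q*/2)H = √(2DSH) ≈ £18,696.15.
Cost at Q = 2,500: (50,700/2,500)×248 + (2,500/2)×13.9 = £5,029.44 + £17,375.00 = £22,404.44.
Excess = £22,404.44 − £18,696.15 = £3,708.29.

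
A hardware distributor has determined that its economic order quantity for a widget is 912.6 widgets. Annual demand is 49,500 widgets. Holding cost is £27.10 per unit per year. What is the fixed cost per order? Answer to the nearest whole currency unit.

S ≈ £228

Squaring Q* = √(2DS/H) gives Q*² = 2DS/H.
From Q* = √(2DS/H): S = Q*²H / (2D) = 912.6² × 27.1 / (2 × 49,500) = 227.9791.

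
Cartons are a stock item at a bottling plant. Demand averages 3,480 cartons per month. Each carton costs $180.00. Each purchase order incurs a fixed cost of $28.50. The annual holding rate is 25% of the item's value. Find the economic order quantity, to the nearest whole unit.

Annual demand D = 3,480 × 12 = 41,760.
Holding cost H = 0.25 × $180.00 = $45.0000 per unit per year.
EOQ = √(2DS / H) = √(2 × 41,760 × 28.5 / 45).
= √(2,380,320 / 45) = √52,896 ≈ 229.991.

Q* ≈ 230 cartons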